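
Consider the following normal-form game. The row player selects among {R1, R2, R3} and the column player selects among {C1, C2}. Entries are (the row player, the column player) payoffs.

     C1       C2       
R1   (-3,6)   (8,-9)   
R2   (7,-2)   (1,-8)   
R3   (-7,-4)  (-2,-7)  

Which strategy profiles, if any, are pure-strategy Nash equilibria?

(R2, C1)

Find each player's best response to every opponent strategy; NE are the intersections.
The row player's best responses — vs C1: R2 (payoff 7); vs C2: R1 (payoff 8).
The column player's best responses — vs R1: C1 (payoff 6); vs R2: C1 (payoff -2); vs R3: C1 (payoff -4).
The only mutual best response is (R2, C1); neither player gains by switching there.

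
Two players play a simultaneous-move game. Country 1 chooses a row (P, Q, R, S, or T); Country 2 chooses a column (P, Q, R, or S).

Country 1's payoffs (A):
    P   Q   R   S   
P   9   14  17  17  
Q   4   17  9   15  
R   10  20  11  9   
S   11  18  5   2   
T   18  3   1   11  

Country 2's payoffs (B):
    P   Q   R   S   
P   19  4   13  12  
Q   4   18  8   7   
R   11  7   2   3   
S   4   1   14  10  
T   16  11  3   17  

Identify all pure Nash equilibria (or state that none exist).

None

Find each player's best response to every opponent strategy; NE are the intersections.
Country 1's best responses — vs P: T (payoff 18); vs Q: R (payoff 20); vs R: P (payoff 17); vs S: P (payoff 17).
Country 2's best responses — vs P: P (payoff 19); vs Q: Q (payoff 18); vs R: P (payoff 11); vs S: R (payoff 14); vs T: S (payoff 17).
No cell has both players best-responding. For instance, Country 1's best reply to Q is R, but against R Country 2 prefers P over Q.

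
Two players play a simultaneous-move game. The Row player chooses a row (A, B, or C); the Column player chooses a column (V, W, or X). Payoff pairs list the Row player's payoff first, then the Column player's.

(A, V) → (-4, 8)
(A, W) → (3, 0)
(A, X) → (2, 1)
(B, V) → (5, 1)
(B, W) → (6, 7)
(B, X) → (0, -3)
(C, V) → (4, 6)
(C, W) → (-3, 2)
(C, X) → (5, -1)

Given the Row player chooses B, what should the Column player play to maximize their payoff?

W

With the Row player fixed at B, the Column player's payoffs are: V → 1, W → 7, X → -3.
The maximum is 7, achieved by W.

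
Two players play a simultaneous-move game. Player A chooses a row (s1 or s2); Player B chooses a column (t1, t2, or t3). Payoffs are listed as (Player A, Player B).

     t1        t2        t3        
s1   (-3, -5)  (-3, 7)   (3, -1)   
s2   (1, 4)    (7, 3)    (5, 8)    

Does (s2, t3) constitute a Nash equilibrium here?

Yes

Holding Player B at t3: Player A gets 5 from s2, versus 3 from s1. No profitable deviation for Player A.
Holding Player A at s2: Player B gets 8 from t3, versus 4 from t1, 3 from t2. No profitable deviation for Player B either.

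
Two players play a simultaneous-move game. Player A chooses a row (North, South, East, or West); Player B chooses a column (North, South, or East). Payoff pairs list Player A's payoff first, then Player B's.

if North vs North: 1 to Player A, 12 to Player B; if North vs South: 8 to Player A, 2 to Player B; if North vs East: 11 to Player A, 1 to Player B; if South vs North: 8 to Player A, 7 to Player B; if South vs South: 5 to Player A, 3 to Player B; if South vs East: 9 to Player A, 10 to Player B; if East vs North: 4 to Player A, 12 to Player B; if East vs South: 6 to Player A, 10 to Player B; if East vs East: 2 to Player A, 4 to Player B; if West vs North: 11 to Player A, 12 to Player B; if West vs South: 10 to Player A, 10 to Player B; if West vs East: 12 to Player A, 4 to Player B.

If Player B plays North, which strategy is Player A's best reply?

With Player B fixed at North, Player A's payoffs are: North → 1, South → 8, East → 4, West → 11.
The maximum is 11, achieved by West.

West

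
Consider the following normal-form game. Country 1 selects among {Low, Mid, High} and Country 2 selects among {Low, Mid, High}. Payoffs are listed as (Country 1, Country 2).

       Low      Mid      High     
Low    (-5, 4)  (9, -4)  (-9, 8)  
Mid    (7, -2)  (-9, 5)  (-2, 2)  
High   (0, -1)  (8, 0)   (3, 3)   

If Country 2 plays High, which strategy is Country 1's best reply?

High

With Country 2 fixed at High, Country 1's payoffs are: Low → -9, Mid → -2, High → 3.
The maximum is 3, achieved by High.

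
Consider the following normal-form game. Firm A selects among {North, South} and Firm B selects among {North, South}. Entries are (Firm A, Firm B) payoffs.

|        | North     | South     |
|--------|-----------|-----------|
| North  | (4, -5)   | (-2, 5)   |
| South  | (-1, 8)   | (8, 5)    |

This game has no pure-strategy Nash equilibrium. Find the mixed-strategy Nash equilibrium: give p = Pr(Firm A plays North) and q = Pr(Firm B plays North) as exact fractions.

Each player's mixing probability is pinned down by making the *other* player indifferent.
Firm B indifferent between North and South: p·(-5) + (1−p)·8 = p·5 + (1−p)·5 ⟹ 8 + (-13)p = 5 + 0p ⟹ p = 3/13.
Firm A indifferent between North and South: q·4 + (1−q)·(-2) = q·(-1) + (1−q)·8 ⟹ (-2) + 6q = 8 + (-9)q ⟹ q = 2/3.

p = 3/13, q = 2/3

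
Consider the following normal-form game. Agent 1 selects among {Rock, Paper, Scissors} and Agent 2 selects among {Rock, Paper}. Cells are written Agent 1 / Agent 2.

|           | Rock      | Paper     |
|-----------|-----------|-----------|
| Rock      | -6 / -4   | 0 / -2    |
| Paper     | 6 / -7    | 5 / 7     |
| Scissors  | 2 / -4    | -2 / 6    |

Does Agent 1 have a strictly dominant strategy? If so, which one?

Check whether one of Agent 1's strategies beats all alternatives regardless of what the opponent does.
Paper strictly dominates: vs Rock: 6 > each of {-6, 2}; vs Paper: 5 > each of {0, -2}.

Paper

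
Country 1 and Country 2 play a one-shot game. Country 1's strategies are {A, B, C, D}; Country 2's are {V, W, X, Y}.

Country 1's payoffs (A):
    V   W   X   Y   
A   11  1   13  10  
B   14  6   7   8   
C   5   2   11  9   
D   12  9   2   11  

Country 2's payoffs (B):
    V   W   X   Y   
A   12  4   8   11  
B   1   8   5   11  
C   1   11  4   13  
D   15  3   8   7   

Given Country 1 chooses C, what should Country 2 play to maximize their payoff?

Y

With Country 1 fixed at C, Country 2's payoffs are: V → 1, W → 11, X → 4, Y → 13.
The maximum is 13, achieved by Y.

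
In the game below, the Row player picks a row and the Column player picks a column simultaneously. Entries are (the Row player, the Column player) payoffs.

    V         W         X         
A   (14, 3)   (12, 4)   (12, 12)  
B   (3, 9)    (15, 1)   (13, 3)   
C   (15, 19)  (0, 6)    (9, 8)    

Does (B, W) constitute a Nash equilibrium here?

No

Holding the Column player at W: the Row player gets 15 from B, versus 12 from A, 0 from C. No profitable deviation for the Row player.
Holding the Row player at B: the Column player gets 1 from W but could get 9 by switching to V. The Column player has a profitable deviation.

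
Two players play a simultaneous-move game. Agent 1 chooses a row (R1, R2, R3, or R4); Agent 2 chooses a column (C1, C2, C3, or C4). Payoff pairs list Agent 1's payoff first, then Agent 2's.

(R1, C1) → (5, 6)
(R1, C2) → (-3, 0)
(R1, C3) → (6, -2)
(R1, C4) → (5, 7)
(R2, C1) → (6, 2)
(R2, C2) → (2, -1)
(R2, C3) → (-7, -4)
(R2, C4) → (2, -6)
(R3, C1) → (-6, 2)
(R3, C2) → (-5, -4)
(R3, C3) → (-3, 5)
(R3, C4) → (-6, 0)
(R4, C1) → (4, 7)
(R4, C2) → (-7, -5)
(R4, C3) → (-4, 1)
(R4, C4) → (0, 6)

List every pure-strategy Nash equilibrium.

(R1, C4) and (R2, C1)

Check mutual best responses: a cell is a NE iff neither player can gain by unilaterally deviating.
Agent 1's best responses — vs C1: R2 (payoff 6); vs C2: R2 (payoff 2); vs C3: R1 (payoff 6); vs C4: R1 (payoff 5).
Agent 2's best responses — vs R1: C4 (payoff 7); vs R2: C1 (payoff 2); vs R3: C3 (payoff 5); vs R4: C1 (payoff 7).
Mutual best responses occur at (R1, C4) and (R2, C1); at each, neither player gains by switching.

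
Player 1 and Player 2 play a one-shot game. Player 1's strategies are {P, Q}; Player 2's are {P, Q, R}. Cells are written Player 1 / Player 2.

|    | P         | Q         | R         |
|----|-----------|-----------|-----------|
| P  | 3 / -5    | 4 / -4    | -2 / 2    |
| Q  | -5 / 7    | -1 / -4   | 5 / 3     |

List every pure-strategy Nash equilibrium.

None

A profile is a Nash equilibrium when each player is best-responding to the other.
Player 1's best responses — vs P: P (payoff 3); vs Q: P (payoff 4); vs R: Q (payoff 5).
Player 2's best responses — vs P: R (payoff 2); vs Q: P (payoff 7).
No cell has both players best-responding. For instance, Player 1's best reply to P is P, but against P Player 2 prefers R over P.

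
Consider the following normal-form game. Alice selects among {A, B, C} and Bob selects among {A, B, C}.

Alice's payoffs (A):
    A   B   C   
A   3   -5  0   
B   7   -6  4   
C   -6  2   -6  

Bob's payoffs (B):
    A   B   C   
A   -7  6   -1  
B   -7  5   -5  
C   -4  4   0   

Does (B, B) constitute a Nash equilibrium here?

No

Holding Bob at B: Alice gets -6 from B but could get 2 by switching to C. Alice has a profitable deviation.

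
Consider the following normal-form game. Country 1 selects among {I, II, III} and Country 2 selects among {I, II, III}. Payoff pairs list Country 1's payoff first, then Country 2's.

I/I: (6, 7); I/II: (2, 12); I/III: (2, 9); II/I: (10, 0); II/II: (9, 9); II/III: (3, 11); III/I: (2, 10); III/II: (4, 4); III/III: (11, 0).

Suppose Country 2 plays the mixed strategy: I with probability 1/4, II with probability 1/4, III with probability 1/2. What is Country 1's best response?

Compute Country 1's expected payoff from each pure strategy against the given mix.
I: (1/4)·6 + (1/4)·2 + (1/2)·2 = 3
II: (1/4)·10 + (1/4)·9 + (1/2)·3 = 25/4
III: (1/4)·2 + (1/4)·4 + (1/2)·11 = 7
Highest expected payoff is 7, from III.

III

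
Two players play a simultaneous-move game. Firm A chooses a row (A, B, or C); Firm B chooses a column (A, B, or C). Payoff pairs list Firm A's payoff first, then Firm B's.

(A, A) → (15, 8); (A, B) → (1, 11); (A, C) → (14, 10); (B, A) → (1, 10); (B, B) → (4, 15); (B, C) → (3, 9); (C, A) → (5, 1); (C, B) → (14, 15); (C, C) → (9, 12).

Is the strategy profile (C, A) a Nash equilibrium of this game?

No

Holding Firm B at A: Firm A gets 5 from C but could get 15 by switching to A. Firm A has a profitable deviation.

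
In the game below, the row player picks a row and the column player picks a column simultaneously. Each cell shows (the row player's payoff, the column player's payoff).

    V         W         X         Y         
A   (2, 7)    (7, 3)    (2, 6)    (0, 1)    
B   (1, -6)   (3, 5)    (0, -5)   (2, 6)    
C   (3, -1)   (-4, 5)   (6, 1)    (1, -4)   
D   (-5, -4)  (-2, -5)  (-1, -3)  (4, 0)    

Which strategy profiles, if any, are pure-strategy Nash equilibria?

Check mutual best responses: a cell is a NE iff neither player can gain by unilaterally deviating.
The row player's best responses — vs V: C (payoff 3); vs W: A (payoff 7); vs X: C (payoff 6); vs Y: D (payoff 4).
The column player's best responses — vs A: V (payoff 7); vs B: Y (payoff 6); vs C: W (payoff 5); vs D: Y (payoff 0).
The only mutual best response is (D, Y); neither player gains by switching there.

(D, Y)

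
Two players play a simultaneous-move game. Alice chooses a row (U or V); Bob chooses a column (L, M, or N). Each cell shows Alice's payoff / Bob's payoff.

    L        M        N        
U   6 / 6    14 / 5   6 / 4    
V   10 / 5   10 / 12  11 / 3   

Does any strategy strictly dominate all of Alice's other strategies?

No strictly dominant strategy

Check whether one of Alice's strategies beats all alternatives regardless of what the opponent does.
U is not dominant: against L, V gives 10 > 6.
V is not dominant: against M, U gives 14 > 10.
No single strategy is best against every opponent action.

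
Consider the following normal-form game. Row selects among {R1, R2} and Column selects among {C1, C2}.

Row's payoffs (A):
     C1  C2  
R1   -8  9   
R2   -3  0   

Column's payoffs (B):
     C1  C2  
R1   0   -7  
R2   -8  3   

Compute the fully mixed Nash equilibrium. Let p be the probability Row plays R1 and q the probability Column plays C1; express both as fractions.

Each player's mixing probability is pinned down by making the *other* player indifferent.
Column indifferent between C1 and C2: p·0 + (1−p)·(-8) = p·(-7) + (1−p)·3 ⟹ (-8) + 8p = 3 + (-10)p ⟹ p = 11/18.
Row indifferent between R1 and R2: q·(-8) + (1−q)·9 = q·(-3) + (1−q)·0 ⟹ 9 + (-17)q = 0 + (-3)q ⟹ q = 9/14.

p = 11/18, q = 9/14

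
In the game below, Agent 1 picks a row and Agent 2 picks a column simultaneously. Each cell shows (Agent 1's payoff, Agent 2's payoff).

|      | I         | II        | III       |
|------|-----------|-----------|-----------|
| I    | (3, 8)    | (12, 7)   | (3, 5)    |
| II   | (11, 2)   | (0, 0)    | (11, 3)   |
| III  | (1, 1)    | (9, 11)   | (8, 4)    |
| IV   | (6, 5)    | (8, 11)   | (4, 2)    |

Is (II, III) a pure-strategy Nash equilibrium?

Yes

Holding Agent 2 at III: Agent 1 gets 11 from II, versus 3 from I, 8 from III, 4 from IV. No profitable deviation for Agent 1.
Holding Agent 1 at II: Agent 2 gets 3 from III, versus 2 from I, 0 from II. No profitable deviation for Agent 2 either.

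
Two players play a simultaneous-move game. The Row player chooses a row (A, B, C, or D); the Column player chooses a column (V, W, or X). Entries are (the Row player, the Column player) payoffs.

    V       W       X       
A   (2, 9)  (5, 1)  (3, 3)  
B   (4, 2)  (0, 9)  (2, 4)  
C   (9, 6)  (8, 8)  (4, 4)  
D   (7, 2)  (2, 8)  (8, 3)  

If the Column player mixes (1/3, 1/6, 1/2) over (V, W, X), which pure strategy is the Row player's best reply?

D

The Row player's best reply maximizes expected payoff against the mix.
A: (1/3)·2 + (1/6)·5 + (1/2)·3 = 3
B: (1/3)·4 + (1/6)·0 + (1/2)·2 = 7/3
C: (1/3)·9 + (1/6)·8 + (1/2)·4 = 19/3
D: (1/3)·7 + (1/6)·2 + (1/2)·8 = 20/3
Highest expected payoff is 20/3, from D.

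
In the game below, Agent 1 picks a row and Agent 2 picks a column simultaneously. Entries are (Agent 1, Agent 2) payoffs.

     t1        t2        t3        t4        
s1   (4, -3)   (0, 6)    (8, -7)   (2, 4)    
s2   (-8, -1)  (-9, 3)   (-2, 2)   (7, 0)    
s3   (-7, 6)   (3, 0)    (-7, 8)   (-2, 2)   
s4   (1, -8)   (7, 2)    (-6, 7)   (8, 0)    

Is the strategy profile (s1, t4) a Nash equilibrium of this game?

Holding Agent 2 at t4: Agent 1 gets 2 from s1 but could get 8 by switching to s4. Agent 1 has a profitable deviation.

No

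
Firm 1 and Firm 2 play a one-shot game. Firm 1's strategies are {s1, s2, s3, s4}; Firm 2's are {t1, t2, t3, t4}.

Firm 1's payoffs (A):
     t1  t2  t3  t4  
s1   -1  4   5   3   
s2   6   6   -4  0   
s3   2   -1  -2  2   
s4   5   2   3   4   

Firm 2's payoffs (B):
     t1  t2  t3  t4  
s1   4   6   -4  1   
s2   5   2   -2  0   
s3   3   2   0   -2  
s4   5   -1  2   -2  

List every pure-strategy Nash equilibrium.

(s2, t1)

A profile is a Nash equilibrium when each player is best-responding to the other.
Firm 1's best responses — vs t1: s2 (payoff 6); vs t2: s2 (payoff 6); vs t3: s1 (payoff 5); vs t4: s4 (payoff 4).
Firm 2's best responses — vs s1: t2 (payoff 6); vs s2: t1 (payoff 5); vs s3: t1 (payoff 3); vs s4: t1 (payoff 5).
The only mutual best response is (s2, t1); neither player gains by switching there.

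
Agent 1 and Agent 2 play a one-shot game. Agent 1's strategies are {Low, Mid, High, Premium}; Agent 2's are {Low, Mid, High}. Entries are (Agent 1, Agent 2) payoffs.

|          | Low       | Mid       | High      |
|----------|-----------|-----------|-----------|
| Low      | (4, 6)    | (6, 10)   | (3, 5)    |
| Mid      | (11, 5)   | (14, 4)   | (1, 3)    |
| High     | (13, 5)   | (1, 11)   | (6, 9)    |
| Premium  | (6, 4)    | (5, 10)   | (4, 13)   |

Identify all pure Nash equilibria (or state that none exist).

Check mutual best responses: a cell is a NE iff neither player can gain by unilaterally deviating.
Agent 1's best responses — vs Low: High (payoff 13); vs Mid: Mid (payoff 14); vs High: High (payoff 6).
Agent 2's best responses — vs Low: Mid (payoff 10); vs Mid: Low (payoff 5); vs High: Mid (payoff 11); vs Premium: High (payoff 13).
No cell has both players best-responding. For instance, Agent 1's best reply to Low is High, but against High Agent 2 prefers Mid over Low.

No pure-strategy Nash equilibrium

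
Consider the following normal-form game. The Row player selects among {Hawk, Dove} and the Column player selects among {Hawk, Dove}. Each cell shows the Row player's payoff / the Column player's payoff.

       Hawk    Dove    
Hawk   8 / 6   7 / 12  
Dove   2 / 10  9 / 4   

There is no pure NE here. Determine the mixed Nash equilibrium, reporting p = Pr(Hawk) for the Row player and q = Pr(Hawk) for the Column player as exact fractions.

Each player's mixing probability is pinned down by making the *other* player indifferent.
The Column player indifferent between Hawk and Dove: p·6 + (1−p)·10 = p·12 + (1−p)·4 ⟹ 10 + (-4)p = 4 + 8p ⟹ p = 1/2.
The Row player indifferent between Hawk and Dove: q·8 + (1−q)·7 = q·2 + (1−q)·9 ⟹ 7 + 1q = 9 + (-7)q ⟹ q = 1/4.

p = 1/2, q = 1/4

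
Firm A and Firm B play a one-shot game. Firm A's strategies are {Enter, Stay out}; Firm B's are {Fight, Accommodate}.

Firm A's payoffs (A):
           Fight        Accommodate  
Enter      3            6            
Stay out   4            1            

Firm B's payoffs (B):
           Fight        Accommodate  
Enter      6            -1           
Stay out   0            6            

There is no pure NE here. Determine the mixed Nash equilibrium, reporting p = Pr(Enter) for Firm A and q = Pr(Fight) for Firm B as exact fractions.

Each player's mixing probability is pinned down by making the *other* player indifferent.
Firm B indifferent between Fight and Accommodate: p·6 + (1−p)·0 = p·(-1) + (1−p)·6 ⟹ 0 + 6p = 6 + (-7)p ⟹ p = 6/13.
Firm A indifferent between Enter and Stay out: q·3 + (1−q)·6 = q·4 + (1−q)·1 ⟹ 6 + (-3)q = 1 + 3q ⟹ q = 5/6.

p = 6/13, q = 5/6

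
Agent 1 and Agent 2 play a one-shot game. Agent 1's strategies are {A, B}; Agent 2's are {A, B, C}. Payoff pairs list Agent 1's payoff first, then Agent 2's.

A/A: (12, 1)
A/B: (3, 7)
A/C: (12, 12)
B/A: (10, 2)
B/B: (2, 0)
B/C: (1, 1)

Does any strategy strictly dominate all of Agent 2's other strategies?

A strategy is strictly dominant if it gives Agent 2 a strictly higher payoff than every other strategy, against every choice by the opponent.
A is not dominant: against A, B gives 7 > 1.
B is not dominant: against A, C gives 12 > 7.
C is not dominant: against B, A gives 2 > 1.
No single strategy is best against every opponent action.

No strictly dominant strategy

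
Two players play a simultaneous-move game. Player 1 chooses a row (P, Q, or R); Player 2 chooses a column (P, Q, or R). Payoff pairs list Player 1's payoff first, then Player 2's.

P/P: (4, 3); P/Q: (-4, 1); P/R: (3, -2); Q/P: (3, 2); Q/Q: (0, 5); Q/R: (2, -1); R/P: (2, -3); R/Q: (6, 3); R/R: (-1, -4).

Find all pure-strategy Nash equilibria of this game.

Check mutual best responses: a cell is a NE iff neither player can gain by unilaterally deviating.
Player 1's best responses — vs P: P (payoff 4); vs Q: R (payoff 6); vs R: P (payoff 3).
Player 2's best responses — vs P: P (payoff 3); vs Q: Q (payoff 5); vs R: Q (payoff 3).
Mutual best responses occur at (P, P) and (R, Q); at each, neither player gains by switching.

(P, P) and (R, Q)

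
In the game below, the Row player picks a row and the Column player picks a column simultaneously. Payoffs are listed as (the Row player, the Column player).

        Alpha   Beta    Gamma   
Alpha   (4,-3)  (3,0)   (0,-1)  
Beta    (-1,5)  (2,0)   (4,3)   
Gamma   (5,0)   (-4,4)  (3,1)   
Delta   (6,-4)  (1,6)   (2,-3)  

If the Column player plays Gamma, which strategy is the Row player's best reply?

With the Column player fixed at Gamma, the Row player's payoffs are: Alpha → 0, Beta → 4, Gamma → 3, Delta → 2.
The maximum is 4, achieved by Beta.

Beta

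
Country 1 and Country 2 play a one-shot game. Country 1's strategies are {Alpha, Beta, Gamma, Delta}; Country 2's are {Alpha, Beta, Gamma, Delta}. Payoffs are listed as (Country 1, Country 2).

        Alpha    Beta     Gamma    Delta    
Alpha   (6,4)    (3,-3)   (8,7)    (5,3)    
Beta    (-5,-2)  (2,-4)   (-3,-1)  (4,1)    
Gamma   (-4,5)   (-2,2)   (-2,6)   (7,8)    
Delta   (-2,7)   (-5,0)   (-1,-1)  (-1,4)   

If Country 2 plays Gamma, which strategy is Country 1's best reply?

Alpha

With Country 2 fixed at Gamma, Country 1's payoffs are: Alpha → 8, Beta → -3, Gamma → -2, Delta → -1.
The maximum is 8, achieved by Alpha.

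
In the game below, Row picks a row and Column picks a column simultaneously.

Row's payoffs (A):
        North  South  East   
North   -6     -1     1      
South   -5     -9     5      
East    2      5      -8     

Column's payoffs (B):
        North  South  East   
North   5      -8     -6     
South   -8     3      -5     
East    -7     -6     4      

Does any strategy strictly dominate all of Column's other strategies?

Check whether one of Column's strategies beats all alternatives regardless of what the opponent does.
North is not dominant: against South, South gives 3 > -8.
South is not dominant: against North, North gives 5 > -8.
East is not dominant: against North, North gives 5 > -6.
No single strategy is best against every opponent action.

None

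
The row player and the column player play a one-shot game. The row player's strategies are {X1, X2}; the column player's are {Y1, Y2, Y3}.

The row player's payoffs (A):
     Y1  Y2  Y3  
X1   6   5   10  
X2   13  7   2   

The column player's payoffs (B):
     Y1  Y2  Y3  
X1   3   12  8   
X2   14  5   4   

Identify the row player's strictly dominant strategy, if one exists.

No strictly dominant strategy

Check whether one of the row player's strategies beats all alternatives regardless of what the opponent does.
X1 is not dominant: against Y1, X2 gives 13 > 6.
X2 is not dominant: against Y3, X1 gives 10 > 2.
No single strategy is best against every opponent action.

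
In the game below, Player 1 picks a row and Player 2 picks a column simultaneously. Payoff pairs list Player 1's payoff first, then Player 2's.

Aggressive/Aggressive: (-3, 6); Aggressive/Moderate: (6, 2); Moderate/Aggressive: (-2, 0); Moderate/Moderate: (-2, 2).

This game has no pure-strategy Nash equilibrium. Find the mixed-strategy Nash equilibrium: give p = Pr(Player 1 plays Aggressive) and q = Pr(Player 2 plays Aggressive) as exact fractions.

p = 1/3, q = 8/9

In a mixed NE each player is indifferent between their pure strategies, so the opponent's mix sets the indifference.
Player 2 indifferent between Aggressive and Moderate: p·6 + (1−p)·0 = p·2 + (1−p)·2 ⟹ 0 + 6p = 2 + 0p ⟹ p = 1/3.
Player 1 indifferent between Aggressive and Moderate: q·(-3) + (1−q)·6 = q·(-2) + (1−q)·(-2) ⟹ 6 + (-9)q = (-2) + 0q ⟹ q = 8/9.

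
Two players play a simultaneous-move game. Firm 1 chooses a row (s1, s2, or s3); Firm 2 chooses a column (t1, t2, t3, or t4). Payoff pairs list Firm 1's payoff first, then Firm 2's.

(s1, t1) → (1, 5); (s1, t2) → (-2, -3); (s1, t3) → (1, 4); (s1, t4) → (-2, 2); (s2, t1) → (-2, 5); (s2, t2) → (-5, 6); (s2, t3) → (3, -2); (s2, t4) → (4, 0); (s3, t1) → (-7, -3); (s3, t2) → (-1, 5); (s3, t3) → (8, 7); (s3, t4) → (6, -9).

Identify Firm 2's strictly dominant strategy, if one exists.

Check whether one of Firm 2's strategies beats all alternatives regardless of what the opponent does.
t1 is not dominant: against s2, t2 gives 6 > 5.
t2 is not dominant: against s1, t1 gives 5 > -3.
t3 is not dominant: against s1, t1 gives 5 > 4.
t4 is not dominant: against s1, t1 gives 5 > 2.
No single strategy is best against every opponent action.

No strictly dominant strategy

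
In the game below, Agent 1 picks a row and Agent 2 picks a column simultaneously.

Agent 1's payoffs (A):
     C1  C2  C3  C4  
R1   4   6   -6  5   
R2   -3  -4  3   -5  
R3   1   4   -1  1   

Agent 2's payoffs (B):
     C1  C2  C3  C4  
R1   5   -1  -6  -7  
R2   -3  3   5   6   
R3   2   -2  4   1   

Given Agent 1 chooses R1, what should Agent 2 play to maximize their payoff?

With Agent 1 fixed at R1, Agent 2's payoffs are: C1 → 5, C2 → -1, C3 → -6, C4 → -7.
The maximum is 5, achieved by C1.

C1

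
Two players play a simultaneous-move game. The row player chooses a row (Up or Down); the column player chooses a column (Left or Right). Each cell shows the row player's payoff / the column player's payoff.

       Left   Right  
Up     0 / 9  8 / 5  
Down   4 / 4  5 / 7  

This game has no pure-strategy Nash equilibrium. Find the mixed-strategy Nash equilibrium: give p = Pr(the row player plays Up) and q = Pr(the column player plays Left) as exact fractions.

Each player's mixing probability is pinned down by making the *other* player indifferent.
The column player indifferent between Left and Right: p·9 + (1−p)·4 = p·5 + (1−p)·7 ⟹ 4 + 5p = 7 + (-2)p ⟹ p = 3/7.
The row player indifferent between Up and Down: q·0 + (1−q)·8 = q·4 + (1−q)·5 ⟹ 8 + (-8)q = 5 + (-1)q ⟹ q = 3/7.

p = 3/7, q = 3/7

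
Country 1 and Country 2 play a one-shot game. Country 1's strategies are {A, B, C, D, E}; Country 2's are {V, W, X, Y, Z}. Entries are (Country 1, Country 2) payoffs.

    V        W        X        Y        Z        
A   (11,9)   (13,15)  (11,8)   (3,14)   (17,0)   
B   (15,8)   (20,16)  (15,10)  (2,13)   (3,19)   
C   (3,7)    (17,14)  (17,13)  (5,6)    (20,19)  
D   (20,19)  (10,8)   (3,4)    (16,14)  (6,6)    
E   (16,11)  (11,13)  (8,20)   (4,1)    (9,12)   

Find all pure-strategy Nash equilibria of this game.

Check mutual best responses: a cell is a NE iff neither player can gain by unilaterally deviating.
Country 1's best responses — vs V: D (payoff 20); vs W: B (payoff 20); vs X: C (payoff 17); vs Y: D (payoff 16); vs Z: C (payoff 20).
Country 2's best responses — vs A: W (payoff 15); vs B: Z (payoff 19); vs C: Z (payoff 19); vs D: V (payoff 19); vs E: X (payoff 20).
Mutual best responses occur at (C, Z) and (D, V); at each, neither player gains by switching.

(C, Z) and (D, V)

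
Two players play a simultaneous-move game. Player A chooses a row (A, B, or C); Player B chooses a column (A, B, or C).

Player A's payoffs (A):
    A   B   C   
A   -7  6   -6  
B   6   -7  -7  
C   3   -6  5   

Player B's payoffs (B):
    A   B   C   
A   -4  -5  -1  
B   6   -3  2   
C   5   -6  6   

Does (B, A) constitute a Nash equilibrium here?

Holding Player B at A: Player A gets 6 from B, versus -7 from A, 3 from C. No profitable deviation for Player A.
Holding Player A at B: Player B gets 6 from A, versus -3 from B, 2 from C. No profitable deviation for Player B either.

Yes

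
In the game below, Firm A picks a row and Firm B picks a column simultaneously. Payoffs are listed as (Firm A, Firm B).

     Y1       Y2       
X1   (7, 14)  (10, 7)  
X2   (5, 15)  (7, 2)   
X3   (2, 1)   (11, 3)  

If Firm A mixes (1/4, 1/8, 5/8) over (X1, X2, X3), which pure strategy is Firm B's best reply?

Y1

Compute Firm B's expected payoff from each pure strategy against the given mix.
Y1: (1/4)·14 + (1/8)·15 + (5/8)·1 = 6
Y2: (1/4)·7 + (1/8)·2 + (5/8)·3 = 31/8
Highest expected payoff is 6, from Y1.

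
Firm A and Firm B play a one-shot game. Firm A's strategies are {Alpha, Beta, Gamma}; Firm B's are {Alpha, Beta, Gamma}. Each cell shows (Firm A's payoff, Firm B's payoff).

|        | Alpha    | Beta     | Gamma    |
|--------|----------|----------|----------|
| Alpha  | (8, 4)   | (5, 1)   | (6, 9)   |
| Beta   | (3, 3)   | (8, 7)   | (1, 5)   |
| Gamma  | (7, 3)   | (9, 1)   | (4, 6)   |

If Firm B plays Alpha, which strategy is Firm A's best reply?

Alpha

With Firm B fixed at Alpha, Firm A's payoffs are: Alpha → 8, Beta → 3, Gamma → 7.
The maximum is 8, achieved by Alpha.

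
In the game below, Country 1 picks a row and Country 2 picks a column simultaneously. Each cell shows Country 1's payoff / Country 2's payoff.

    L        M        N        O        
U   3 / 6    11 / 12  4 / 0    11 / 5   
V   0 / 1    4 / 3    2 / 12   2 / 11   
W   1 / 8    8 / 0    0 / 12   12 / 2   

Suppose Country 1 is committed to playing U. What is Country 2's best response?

With Country 1 fixed at U, Country 2's payoffs are: L → 6, M → 12, N → 0, O → 5.
The maximum is 12, achieved by M.

M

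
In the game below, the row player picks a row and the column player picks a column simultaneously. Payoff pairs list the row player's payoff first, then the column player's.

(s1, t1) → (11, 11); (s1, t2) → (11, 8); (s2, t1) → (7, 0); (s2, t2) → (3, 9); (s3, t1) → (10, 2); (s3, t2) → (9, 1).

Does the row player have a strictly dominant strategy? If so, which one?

Check whether one of the row player's strategies beats all alternatives regardless of what the opponent does.
s1 strictly dominates: vs t1: 11 > each of {7, 10}; vs t2: 11 > each of {3, 9}.

s1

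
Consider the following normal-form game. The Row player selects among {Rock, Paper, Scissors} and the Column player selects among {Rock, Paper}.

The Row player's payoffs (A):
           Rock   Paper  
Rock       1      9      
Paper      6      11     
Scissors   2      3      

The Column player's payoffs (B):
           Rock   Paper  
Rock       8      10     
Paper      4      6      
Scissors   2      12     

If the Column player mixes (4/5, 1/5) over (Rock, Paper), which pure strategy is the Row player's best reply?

The Row player's best reply maximizes expected payoff against the mix.
Rock: (4/5)·1 + (1/5)·9 = 13/5
Paper: (4/5)·6 + (1/5)·11 = 7
Scissors: (4/5)·2 + (1/5)·3 = 11/5
Highest expected payoff is 7, from Paper.

Paper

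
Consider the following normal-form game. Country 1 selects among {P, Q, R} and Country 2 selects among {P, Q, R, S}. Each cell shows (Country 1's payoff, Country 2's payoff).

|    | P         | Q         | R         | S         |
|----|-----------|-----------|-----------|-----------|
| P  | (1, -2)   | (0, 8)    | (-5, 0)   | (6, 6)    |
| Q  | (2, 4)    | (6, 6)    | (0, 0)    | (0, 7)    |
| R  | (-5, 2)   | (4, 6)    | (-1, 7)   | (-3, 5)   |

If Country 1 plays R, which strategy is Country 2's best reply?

With Country 1 fixed at R, Country 2's payoffs are: P → 2, Q → 6, R → 7, S → 5.
The maximum is 7, achieved by R.

R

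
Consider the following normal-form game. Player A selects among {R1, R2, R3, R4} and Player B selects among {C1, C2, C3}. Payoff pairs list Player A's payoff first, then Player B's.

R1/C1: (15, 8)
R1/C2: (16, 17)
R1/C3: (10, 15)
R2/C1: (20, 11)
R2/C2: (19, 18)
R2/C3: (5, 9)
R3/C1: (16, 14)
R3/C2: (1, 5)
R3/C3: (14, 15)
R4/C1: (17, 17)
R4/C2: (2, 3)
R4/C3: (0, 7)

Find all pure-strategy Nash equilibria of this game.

Check mutual best responses: a cell is a NE iff neither player can gain by unilaterally deviating.
Player A's best responses — vs C1: R2 (payoff 20); vs C2: R2 (payoff 19); vs C3: R3 (payoff 14).
Player B's best responses — vs R1: C2 (payoff 17); vs R2: C2 (payoff 18); vs R3: C3 (payoff 15); vs R4: C1 (payoff 17).
Mutual best responses occur at (R2, C2) and (R3, C3); at each, neither player gains by switching.

(R2, C2) and (R3, C3)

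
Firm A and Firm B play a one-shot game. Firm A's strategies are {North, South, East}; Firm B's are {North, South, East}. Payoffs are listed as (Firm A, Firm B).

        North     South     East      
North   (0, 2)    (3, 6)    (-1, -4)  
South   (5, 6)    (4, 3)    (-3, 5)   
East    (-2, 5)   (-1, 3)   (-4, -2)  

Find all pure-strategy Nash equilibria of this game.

(South, North)

Check mutual best responses: a cell is a NE iff neither player can gain by unilaterally deviating.
Firm A's best responses — vs North: South (payoff 5); vs South: South (payoff 4); vs East: North (payoff -1).
Firm B's best responses — vs North: South (payoff 6); vs South: North (payoff 6); vs East: North (payoff 5).
The only mutual best response is (South, North); neither player gains by switching there.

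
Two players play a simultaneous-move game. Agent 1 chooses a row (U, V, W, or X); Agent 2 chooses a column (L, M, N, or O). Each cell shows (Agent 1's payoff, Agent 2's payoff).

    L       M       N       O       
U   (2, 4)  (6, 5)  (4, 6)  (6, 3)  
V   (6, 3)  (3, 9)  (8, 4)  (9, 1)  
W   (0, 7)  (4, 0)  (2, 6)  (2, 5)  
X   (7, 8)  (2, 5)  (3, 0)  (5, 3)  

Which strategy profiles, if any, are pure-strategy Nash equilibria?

(X, L)

A profile is a Nash equilibrium when each player is best-responding to the other.
Agent 1's best responses — vs L: X (payoff 7); vs M: U (payoff 6); vs N: V (payoff 8); vs O: V (payoff 9).
Agent 2's best responses — vs U: N (payoff 6); vs V: M (payoff 9); vs W: L (payoff 7); vs X: L (payoff 8).
The only mutual best response is (X, L); neither player gains by switching there.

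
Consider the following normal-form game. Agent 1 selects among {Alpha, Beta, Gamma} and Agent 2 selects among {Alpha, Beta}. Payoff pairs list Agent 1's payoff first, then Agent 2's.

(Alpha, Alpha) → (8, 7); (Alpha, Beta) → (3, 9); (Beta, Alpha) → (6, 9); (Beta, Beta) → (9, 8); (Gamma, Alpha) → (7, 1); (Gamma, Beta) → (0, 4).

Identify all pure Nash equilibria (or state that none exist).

None

Find each player's best response to every opponent strategy; NE are the intersections.
Agent 1's best responses — vs Alpha: Alpha (payoff 8); vs Beta: Beta (payoff 9).
Agent 2's best responses — vs Alpha: Beta (payoff 9); vs Beta: Alpha (payoff 9); vs Gamma: Beta (payoff 4).
No cell has both players best-responding. For instance, Agent 1's best reply to Beta is Beta, but against Beta Agent 2 prefers Alpha over Beta.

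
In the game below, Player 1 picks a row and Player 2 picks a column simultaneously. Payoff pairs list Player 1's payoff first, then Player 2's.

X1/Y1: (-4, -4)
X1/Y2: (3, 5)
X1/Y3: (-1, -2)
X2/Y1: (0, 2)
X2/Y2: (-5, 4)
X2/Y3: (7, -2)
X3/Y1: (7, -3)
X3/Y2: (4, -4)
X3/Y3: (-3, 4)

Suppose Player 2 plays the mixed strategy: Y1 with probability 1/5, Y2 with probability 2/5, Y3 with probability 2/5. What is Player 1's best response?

X3

Compute Player 1's expected payoff from each pure strategy against the given mix.
X1: (1/5)·(-4) + (2/5)·3 + (2/5)·(-1) = 0
X2: (1/5)·0 + (2/5)·(-5) + (2/5)·7 = 4/5
X3: (1/5)·7 + (2/5)·4 + (2/5)·(-3) = 9/5
Highest expected payoff is 9/5, from X3.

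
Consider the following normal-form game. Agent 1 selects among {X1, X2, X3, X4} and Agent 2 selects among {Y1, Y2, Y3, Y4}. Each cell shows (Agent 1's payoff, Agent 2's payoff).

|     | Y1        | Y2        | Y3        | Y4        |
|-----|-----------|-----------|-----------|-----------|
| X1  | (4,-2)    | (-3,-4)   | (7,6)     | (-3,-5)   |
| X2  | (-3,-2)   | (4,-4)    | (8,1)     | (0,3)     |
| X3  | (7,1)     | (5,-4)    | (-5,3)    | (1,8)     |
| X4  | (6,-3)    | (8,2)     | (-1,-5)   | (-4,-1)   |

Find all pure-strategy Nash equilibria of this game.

Find each player's best response to every opponent strategy; NE are the intersections.
Agent 1's best responses — vs Y1: X3 (payoff 7); vs Y2: X4 (payoff 8); vs Y3: X2 (payoff 8); vs Y4: X3 (payoff 1).
Agent 2's best responses — vs X1: Y3 (payoff 6); vs X2: Y4 (payoff 3); vs X3: Y4 (payoff 8); vs X4: Y2 (payoff 2).
Mutual best responses occur at (X3, Y4) and (X4, Y2); at each, neither player gains by switching.

(X3, Y4) and (X4, Y2)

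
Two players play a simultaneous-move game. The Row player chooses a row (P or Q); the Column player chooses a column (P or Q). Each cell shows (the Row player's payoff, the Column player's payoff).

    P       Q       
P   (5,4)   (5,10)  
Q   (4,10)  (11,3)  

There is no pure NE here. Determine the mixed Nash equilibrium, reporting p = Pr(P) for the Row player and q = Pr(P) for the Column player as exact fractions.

p = 7/13, q = 6/7

Each player's mixing probability is pinned down by making the *other* player indifferent.
The Column player indifferent between P and Q: p·4 + (1−p)·10 = p·10 + (1−p)·3 ⟹ 10 + (-6)p = 3 + 7p ⟹ p = 7/13.
The Row player indifferent between P and Q: q·5 + (1−q)·5 = q·4 + (1−q)·11 ⟹ 5 + 0q = 11 + (-7)q ⟹ q = 6/7.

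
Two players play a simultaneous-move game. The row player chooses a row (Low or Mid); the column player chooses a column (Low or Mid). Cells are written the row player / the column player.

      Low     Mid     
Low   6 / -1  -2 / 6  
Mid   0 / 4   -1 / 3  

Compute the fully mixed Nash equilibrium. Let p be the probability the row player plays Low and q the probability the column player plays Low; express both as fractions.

p = 1/8, q = 1/7

In a mixed NE each player is indifferent between their pure strategies, so the opponent's mix sets the indifference.
The column player indifferent between Low and Mid: p·(-1) + (1−p)·4 = p·6 + (1−p)·3 ⟹ 4 + (-5)p = 3 + 3p ⟹ p = 1/8.
The row player indifferent between Low and Mid: q·6 + (1−q)·(-2) = q·0 + (1−q)·(-1) ⟹ (-2) + 8q = (-1) + 1q ⟹ q = 1/7.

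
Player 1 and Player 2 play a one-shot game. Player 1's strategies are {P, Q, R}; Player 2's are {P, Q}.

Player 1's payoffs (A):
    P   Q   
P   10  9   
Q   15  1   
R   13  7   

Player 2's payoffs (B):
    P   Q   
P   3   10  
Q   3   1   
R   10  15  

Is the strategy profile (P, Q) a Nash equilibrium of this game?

Yes

Holding Player 2 at Q: Player 1 gets 9 from P, versus 1 from Q, 7 from R. No profitable deviation for Player 1.
Holding Player 1 at P: Player 2 gets 10 from Q, versus 3 from P. No profitable deviation for Player 2 either.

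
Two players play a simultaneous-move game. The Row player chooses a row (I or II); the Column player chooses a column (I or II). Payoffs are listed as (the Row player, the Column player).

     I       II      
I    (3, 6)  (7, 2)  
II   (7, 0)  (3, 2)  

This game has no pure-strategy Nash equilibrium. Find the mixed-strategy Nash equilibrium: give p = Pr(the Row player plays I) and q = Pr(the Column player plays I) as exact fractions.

p = 1/3, q = 1/2

In a mixed NE each player is indifferent between their pure strategies, so the opponent's mix sets the indifference.
The Column player indifferent between I and II: p·6 + (1−p)·0 = p·2 + (1−p)·2 ⟹ 0 + 6p = 2 + 0p ⟹ p = 1/3.
The Row player indifferent between I and II: q·3 + (1−q)·7 = q·7 + (1−q)·3 ⟹ 7 + (-4)q = 3 + 4q ⟹ q = 1/2.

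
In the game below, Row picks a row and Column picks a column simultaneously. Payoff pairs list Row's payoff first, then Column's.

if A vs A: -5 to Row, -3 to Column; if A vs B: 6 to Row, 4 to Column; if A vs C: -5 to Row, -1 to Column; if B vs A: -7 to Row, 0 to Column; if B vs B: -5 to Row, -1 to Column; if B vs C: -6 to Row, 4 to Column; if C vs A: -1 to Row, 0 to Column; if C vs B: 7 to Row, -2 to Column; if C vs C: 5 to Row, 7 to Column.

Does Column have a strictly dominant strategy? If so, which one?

No strictly dominant strategy

Check whether one of Column's strategies beats all alternatives regardless of what the opponent does.
A is not dominant: against A, B gives 4 > -3.
B is not dominant: against B, A gives 0 > -1.
C is not dominant: against A, B gives 4 > -1.
No single strategy is best against every opponent action.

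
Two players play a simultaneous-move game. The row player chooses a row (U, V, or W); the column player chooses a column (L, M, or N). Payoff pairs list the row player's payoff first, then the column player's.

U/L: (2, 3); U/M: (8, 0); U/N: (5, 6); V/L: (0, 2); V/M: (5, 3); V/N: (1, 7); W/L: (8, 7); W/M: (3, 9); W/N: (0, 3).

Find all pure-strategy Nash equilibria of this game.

Find each player's best response to every opponent strategy; NE are the intersections.
The row player's best responses — vs L: W (payoff 8); vs M: U (payoff 8); vs N: U (payoff 5).
The column player's best responses — vs U: N (payoff 6); vs V: N (payoff 7); vs W: M (payoff 9).
The only mutual best response is (U, N); neither player gains by switching there.

(U, N)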